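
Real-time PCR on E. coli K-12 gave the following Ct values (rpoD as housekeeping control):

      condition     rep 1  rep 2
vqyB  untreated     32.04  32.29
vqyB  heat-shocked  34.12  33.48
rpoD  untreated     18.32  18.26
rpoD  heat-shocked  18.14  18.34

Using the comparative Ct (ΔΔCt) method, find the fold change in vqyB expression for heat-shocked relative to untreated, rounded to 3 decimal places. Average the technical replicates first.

Mean Ct: vqyB untreated 32.165; vqyB heat-shocked 33.800; rpoD untreated 18.290; rpoD heat-shocked 18.240
ΔCt(untreated) = 32.165 − 18.290 = 13.875
ΔCt(heat-shocked) = 33.800 − 18.240 = 15.560
ΔΔCt = 15.560 − 13.875 = 1.685
Fold change = 2^(−1.685) = 0.3110

0.311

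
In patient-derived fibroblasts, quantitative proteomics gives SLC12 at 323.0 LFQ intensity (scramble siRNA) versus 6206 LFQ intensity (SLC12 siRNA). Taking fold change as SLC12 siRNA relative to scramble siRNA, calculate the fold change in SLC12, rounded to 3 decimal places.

19.214

Fold change = 6206 / 323.0 = 19.2136
SLC12 is upregulated.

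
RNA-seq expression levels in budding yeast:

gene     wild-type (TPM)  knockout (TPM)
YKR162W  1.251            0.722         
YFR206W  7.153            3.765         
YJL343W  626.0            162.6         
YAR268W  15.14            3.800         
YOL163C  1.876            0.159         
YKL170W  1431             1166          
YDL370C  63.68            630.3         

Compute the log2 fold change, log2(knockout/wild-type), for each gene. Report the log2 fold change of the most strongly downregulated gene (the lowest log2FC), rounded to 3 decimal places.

log2(0.722/1.251) = -0.793  (YKR162W)
log2(3.765/7.153) = -0.926  (YFR206W)
log2(162.6/626.0) = -1.945  (YJL343W)
log2(3.800/15.14) = -1.994  (YAR268W)
log2(0.159/1.876) = -3.561  (YOL163C)
log2(1166/1431) = -0.295  (YKL170W)
log2(630.3/63.68) = 3.307  (YDL370C)
YOL163C is most strongly downregulated.

-3.561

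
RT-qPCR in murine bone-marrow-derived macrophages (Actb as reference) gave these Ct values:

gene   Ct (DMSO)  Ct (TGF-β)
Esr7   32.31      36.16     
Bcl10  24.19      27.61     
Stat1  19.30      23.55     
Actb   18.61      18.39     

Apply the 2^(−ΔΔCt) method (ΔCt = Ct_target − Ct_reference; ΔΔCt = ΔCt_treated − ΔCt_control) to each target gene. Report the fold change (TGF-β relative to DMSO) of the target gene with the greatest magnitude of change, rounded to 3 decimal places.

0.045

Esr7: ΔΔCt = (36.16−18.39) − (32.31−18.61) = 17.77 − 13.70 = 4.07; fold change = 2^-4.07 = 0.060
Bcl10: ΔΔCt = (27.61−18.39) − (24.19−18.61) = 9.22 − 5.58 = 3.64; fold change = 2^-3.64 = 0.080
Stat1: ΔΔCt = (23.55−18.39) − (19.30−18.61) = 5.16 − 0.69 = 4.47; fold change = 2^-4.47 = 0.045
Stat1 has the largest |ΔΔCt| = 4.47.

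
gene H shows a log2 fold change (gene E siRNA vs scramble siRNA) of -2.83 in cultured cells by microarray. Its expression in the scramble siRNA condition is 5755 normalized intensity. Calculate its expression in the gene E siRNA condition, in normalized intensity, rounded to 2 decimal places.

Fold change = 2^(-2.83) = 0.1406
gene E siRNA expression = 5755 × 0.1406 = 809.34

809.34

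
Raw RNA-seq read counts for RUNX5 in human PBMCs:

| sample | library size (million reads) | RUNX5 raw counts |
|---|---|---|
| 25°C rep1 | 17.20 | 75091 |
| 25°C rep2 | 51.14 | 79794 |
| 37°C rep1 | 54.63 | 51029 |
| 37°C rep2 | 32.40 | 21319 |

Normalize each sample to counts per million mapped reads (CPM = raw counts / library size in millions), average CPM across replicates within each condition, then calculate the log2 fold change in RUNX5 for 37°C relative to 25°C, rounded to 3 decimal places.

-1.896

CPM(25°C rep1) = 75091 / 17.20 = 4365.7558
CPM(25°C rep2) = 79794 / 51.14 = 1560.3050
CPM(37°C rep1) = 51029 / 54.63 = 934.0838
CPM(37°C rep2) = 21319 / 32.40 = 657.9938
mean CPM(25°C) = 2963.0304; mean CPM(37°C) = 796.0388
Fold change = 796.0388 / 2963.0304 = 0.26866
log2(0.26866) = -1.8962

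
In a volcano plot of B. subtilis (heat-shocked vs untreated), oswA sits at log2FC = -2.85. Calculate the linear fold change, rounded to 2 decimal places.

0.14

Fold change = 2^(-2.85) = 0.139
That is, oswA drops to 13.9% of the untreated level.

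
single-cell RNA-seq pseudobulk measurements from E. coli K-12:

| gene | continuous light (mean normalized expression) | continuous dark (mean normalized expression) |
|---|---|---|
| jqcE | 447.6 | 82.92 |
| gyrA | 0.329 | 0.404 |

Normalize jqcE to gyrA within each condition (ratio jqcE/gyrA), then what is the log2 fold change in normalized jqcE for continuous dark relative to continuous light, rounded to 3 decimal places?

jqcE/gyrA (continuous light) = 447.6 / 0.329 = 1360.5
jqcE/gyrA (continuous dark) = 82.92 / 0.404 = 205.25
Fold change = 205.25 / 1360.5 = 0.1509
log2(0.1509) = -2.7287

-2.729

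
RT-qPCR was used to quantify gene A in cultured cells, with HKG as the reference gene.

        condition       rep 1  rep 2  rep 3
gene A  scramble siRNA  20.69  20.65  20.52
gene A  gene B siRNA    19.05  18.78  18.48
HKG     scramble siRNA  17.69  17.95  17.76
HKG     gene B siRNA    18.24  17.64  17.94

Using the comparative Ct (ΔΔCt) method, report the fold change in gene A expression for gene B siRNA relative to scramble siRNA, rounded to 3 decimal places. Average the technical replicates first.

Mean Ct: gene A scramble siRNA 20.620; gene A gene B siRNA 18.770; HKG scramble siRNA 17.800; HKG gene B siRNA 17.940
ΔCt(scramble siRNA) = 20.620 − 17.800 = 2.820
ΔCt(gene B siRNA) = 18.770 − 17.940 = 0.830
ΔΔCt = 0.830 − 2.820 = -1.990
Fold change = 2^(−(-1.990)) = 2^1.990 = 3.9724

3.972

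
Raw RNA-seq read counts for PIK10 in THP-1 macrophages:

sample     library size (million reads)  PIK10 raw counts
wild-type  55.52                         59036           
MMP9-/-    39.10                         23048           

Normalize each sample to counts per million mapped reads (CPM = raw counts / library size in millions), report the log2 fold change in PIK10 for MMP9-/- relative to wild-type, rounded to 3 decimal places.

-0.851

CPM(wild-type) = 59036 / 55.52 = 1063.3285
CPM(MMP9-/-) = 23048 / 39.10 = 589.4629
Fold change = 589.4629 / 1063.3285 = 0.55436
log2(0.55436) = -0.8511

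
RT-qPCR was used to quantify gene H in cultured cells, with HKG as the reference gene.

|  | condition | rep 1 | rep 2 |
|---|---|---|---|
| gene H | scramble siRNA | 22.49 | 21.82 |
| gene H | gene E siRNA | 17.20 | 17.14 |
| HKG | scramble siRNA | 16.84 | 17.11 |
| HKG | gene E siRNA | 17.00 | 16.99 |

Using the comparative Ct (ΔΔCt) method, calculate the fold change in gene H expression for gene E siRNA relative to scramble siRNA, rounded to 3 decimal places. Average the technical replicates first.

Mean Ct: gene H scramble siRNA 22.155; gene H gene E siRNA 17.170; HKG scramble siRNA 16.975; HKG gene E siRNA 16.995
ΔCt(scramble siRNA) = 22.155 − 16.975 = 5.180
ΔCt(gene E siRNA) = 17.170 − 16.995 = 0.175
ΔΔCt = 0.175 − 5.180 = -5.005
Fold change = 2^(−(-5.005)) = 2^5.005 = 32.1111

32.111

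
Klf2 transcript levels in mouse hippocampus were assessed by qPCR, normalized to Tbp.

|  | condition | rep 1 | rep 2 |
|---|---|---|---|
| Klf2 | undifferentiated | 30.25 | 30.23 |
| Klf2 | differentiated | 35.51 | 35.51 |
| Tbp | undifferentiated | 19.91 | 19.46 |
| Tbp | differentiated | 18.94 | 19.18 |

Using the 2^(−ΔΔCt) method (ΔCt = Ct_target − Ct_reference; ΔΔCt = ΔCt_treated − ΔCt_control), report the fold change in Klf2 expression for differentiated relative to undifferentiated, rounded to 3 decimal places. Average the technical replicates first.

0.017

Mean Ct: Klf2 undifferentiated 30.240; Klf2 differentiated 35.510; Tbp undifferentiated 19.685; Tbp differentiated 19.060
ΔCt(undifferentiated) = 30.240 − 19.685 = 10.555
ΔCt(differentiated) = 35.510 − 19.060 = 16.450
ΔΔCt = 16.450 − 10.555 = 5.895
Fold change = 2^(−5.895) = 0.0168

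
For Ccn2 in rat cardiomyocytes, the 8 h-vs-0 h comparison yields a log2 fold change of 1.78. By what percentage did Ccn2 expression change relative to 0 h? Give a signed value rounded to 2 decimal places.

243.43%

Fold change = 2^(1.78) = 3.4343
Percent change = (FC − 1) × 100% = (3.4343 − 1) × 100 = 243.43%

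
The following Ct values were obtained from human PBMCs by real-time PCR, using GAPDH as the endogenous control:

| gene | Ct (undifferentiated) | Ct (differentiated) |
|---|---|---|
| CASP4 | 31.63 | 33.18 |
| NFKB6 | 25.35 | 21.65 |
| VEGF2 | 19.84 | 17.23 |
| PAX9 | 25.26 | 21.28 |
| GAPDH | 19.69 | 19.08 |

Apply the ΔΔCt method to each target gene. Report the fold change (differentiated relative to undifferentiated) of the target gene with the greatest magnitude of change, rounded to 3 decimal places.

10.339

CASP4: ΔΔCt = (33.18−19.08) − (31.63−19.69) = 14.10 − 11.94 = 2.16; fold change = 2^-2.16 = 0.224
NFKB6: ΔΔCt = (21.65−19.08) − (25.35−19.69) = 2.57 − 5.66 = -3.09; fold change = 2^3.09 = 8.515
VEGF2: ΔΔCt = (17.23−19.08) − (19.84−19.69) = -1.85 − 0.15 = -2.00; fold change = 2^2.00 = 4.000
PAX9: ΔΔCt = (21.28−19.08) − (25.26−19.69) = 2.20 − 5.57 = -3.37; fold change = 2^3.37 = 10.339
PAX9 has the largest |ΔΔCt| = 3.37.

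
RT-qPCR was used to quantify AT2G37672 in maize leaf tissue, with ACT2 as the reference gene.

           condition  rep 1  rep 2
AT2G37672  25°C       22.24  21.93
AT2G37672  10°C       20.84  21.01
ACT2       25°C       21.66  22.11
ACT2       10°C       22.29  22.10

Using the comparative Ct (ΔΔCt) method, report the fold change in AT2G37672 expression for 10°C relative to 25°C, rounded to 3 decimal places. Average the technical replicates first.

Mean Ct: AT2G37672 25°C 22.085; AT2G37672 10°C 20.925; ACT2 25°C 21.885; ACT2 10°C 22.195
ΔCt(25°C) = 22.085 − 21.885 = 0.200
ΔCt(10°C) = 20.925 − 22.195 = -1.270
ΔΔCt = -1.270 − 0.200 = -1.470
Fold change = 2^(−(-1.470)) = 2^1.470 = 2.7702

2.770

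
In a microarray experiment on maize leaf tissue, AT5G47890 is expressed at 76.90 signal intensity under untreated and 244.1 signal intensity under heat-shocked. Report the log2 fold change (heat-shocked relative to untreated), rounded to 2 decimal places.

Fold change = 244.1 / 76.90 = 3.1743
log2(3.1743) = 1.666

1.67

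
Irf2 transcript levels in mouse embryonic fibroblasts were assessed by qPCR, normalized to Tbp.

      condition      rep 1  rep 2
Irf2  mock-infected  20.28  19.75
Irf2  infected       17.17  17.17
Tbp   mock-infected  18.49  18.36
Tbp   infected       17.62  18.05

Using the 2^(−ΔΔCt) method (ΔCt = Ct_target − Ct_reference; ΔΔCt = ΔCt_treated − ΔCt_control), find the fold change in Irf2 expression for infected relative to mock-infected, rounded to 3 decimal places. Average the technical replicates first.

4.773

Mean Ct: Irf2 mock-infected 20.015; Irf2 infected 17.170; Tbp mock-infected 18.425; Tbp infected 17.835
ΔCt(mock-infected) = 20.015 − 18.425 = 1.590
ΔCt(infected) = 17.170 − 17.835 = -0.665
ΔΔCt = -0.665 − 1.590 = -2.255
Fold change = 2^(−(-2.255)) = 2^2.255 = 4.7733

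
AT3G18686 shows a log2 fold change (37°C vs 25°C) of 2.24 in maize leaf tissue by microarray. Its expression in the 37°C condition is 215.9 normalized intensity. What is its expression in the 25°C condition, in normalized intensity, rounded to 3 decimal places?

Fold change = 2^(2.24) = 4.7240
25°C expression = 215.9 / 4.7240 = 45.703

45.703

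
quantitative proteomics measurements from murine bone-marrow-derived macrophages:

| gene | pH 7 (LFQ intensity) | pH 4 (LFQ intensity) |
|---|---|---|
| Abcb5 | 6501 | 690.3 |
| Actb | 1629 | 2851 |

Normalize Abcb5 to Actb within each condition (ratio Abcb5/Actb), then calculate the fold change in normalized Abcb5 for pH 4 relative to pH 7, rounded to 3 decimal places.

Abcb5/Actb (pH 7) = 6501 / 1629 = 3.9908
Abcb5/Actb (pH 4) = 690.3 / 2851 = 0.24213
Fold change = 0.24213 / 3.9908 = 0.0607

0.061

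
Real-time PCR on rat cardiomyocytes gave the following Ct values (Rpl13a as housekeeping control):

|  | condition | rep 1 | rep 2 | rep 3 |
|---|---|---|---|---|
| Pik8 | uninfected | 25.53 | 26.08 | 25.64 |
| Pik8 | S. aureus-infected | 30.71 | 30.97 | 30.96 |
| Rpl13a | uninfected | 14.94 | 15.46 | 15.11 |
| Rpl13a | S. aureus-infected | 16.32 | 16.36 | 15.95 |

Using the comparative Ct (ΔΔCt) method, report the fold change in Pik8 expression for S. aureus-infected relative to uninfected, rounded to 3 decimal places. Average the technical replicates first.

0.059

Mean Ct: Pik8 uninfected 25.750; Pik8 S. aureus-infected 30.880; Rpl13a uninfected 15.170; Rpl13a S. aureus-infected 16.210
ΔCt(uninfected) = 25.750 − 15.170 = 10.580
ΔCt(S. aureus-infected) = 30.880 − 16.210 = 14.670
ΔΔCt = 14.670 − 10.580 = 4.090
Fold change = 2^(−4.090) = 0.0587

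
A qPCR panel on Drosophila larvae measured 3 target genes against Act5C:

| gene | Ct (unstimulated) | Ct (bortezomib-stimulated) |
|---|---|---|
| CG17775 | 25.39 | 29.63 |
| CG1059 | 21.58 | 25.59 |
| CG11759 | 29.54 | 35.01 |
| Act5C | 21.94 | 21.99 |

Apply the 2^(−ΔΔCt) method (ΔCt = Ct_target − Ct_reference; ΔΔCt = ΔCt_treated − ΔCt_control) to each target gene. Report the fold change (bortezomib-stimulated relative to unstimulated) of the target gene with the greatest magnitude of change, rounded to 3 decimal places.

0.023

CG17775: ΔΔCt = (29.63−21.99) − (25.39−21.94) = 7.64 − 3.45 = 4.19; fold change = 2^-4.19 = 0.055
CG1059: ΔΔCt = (25.59−21.99) − (21.58−21.94) = 3.60 − (-0.36) = 3.96; fold change = 2^-3.96 = 0.064
CG11759: ΔΔCt = (35.01−21.99) − (29.54−21.94) = 13.02 − 7.60 = 5.42; fold change = 2^-5.42 = 0.023
CG11759 has the largest |ΔΔCt| = 5.42.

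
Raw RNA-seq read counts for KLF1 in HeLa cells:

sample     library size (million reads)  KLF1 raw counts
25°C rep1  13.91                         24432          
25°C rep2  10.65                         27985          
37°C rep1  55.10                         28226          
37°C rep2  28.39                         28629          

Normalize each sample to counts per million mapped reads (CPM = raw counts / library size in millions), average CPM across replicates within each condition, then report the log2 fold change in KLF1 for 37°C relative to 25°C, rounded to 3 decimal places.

-1.528

CPM(25°C rep1) = 24432 / 13.91 = 1756.4342
CPM(25°C rep2) = 27985 / 10.65 = 2627.6995
CPM(37°C rep1) = 28226 / 55.10 = 512.2686
CPM(37°C rep2) = 28629 / 28.39 = 1008.4185
mean CPM(25°C) = 2192.0669; mean CPM(37°C) = 760.3435
Fold change = 760.3435 / 2192.0669 = 0.34686
log2(0.34686) = -1.5276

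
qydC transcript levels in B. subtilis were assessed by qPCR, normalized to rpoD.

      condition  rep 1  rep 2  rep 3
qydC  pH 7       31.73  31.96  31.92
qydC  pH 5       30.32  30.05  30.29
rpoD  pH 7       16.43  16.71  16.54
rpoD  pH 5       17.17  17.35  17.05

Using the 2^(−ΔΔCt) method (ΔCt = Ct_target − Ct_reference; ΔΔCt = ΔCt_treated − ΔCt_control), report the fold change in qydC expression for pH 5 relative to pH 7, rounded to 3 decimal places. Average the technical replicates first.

Mean Ct: qydC pH 7 31.870; qydC pH 5 30.220; rpoD pH 7 16.560; rpoD pH 5 17.190
ΔCt(pH 7) = 31.870 − 16.560 = 15.310
ΔCt(pH 5) = 30.220 − 17.190 = 13.030
ΔΔCt = 13.030 − 15.310 = -2.280
Fold change = 2^(−(-2.280)) = 2^2.280 = 4.8568

4.857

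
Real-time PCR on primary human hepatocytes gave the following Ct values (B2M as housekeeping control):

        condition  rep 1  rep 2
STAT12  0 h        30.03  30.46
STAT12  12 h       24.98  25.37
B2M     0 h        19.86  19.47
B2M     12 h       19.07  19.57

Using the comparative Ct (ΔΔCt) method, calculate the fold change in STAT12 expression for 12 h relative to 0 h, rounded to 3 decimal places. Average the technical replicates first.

26.446

Mean Ct: STAT12 0 h 30.245; STAT12 12 h 25.175; B2M 0 h 19.665; B2M 12 h 19.320
ΔCt(0 h) = 30.245 − 19.665 = 10.580
ΔCt(12 h) = 25.175 − 19.320 = 5.855
ΔΔCt = 5.855 − 10.580 = -4.725
Fold change = 2^(−(-4.725)) = 2^4.725 = 26.4464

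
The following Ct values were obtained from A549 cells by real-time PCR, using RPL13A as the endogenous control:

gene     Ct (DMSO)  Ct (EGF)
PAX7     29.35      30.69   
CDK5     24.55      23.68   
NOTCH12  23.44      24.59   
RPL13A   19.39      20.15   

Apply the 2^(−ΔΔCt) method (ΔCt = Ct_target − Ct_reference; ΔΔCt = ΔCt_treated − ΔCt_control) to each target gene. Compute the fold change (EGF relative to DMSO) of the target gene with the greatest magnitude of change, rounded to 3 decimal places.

3.095

PAX7: ΔΔCt = (30.69−20.15) − (29.35−19.39) = 10.54 − 9.96 = 0.58; fold change = 2^-0.58 = 0.669
CDK5: ΔΔCt = (23.68−20.15) − (24.55−19.39) = 3.53 − 5.16 = -1.63; fold change = 2^1.63 = 3.095
NOTCH12: ΔΔCt = (24.59−20.15) − (23.44−19.39) = 4.44 − 4.05 = 0.39; fold change = 2^-0.39 = 0.763
CDK5 has the largest |ΔΔCt| = 1.63.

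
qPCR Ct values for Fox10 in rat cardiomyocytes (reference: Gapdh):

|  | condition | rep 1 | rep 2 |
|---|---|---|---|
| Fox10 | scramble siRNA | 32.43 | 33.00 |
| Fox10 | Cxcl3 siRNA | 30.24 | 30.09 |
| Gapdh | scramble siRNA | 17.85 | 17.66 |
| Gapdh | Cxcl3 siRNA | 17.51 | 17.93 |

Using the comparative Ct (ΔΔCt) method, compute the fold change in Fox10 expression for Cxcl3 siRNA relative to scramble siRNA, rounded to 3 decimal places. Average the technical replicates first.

5.716

Mean Ct: Fox10 scramble siRNA 32.715; Fox10 Cxcl3 siRNA 30.165; Gapdh scramble siRNA 17.755; Gapdh Cxcl3 siRNA 17.720
ΔCt(scramble siRNA) = 32.715 − 17.755 = 14.960
ΔCt(Cxcl3 siRNA) = 30.165 − 17.720 = 12.445
ΔΔCt = 12.445 − 14.960 = -2.515
Fold change = 2^(−(-2.515)) = 2^2.515 = 5.7160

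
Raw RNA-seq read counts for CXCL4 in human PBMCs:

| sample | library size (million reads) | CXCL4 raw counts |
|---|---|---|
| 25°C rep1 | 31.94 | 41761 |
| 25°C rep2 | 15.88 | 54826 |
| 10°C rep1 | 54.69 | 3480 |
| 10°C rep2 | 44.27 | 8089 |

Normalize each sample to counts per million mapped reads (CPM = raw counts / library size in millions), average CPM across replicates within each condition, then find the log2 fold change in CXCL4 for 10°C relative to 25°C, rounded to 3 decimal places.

-4.272

CPM(25°C rep1) = 41761 / 31.94 = 1307.4828
CPM(25°C rep2) = 54826 / 15.88 = 3452.5189
CPM(10°C rep1) = 3480 / 54.69 = 63.6314
CPM(10°C rep2) = 8089 / 44.27 = 182.7197
mean CPM(25°C) = 2380.0008; mean CPM(10°C) = 123.1755
Fold change = 123.1755 / 2380.0008 = 0.05175
log2(0.05175) = -4.2722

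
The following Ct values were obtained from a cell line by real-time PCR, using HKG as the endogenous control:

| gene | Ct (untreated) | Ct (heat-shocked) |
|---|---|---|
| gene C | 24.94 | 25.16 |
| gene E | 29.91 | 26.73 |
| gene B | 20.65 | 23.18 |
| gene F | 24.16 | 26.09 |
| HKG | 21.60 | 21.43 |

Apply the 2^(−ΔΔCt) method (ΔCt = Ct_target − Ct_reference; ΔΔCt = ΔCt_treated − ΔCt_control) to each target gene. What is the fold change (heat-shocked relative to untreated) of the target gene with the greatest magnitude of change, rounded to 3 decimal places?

8.056

gene C: ΔΔCt = (25.16−21.43) − (24.94−21.60) = 3.73 − 3.34 = 0.39; fold change = 2^-0.39 = 0.763
gene E: ΔΔCt = (26.73−21.43) − (29.91−21.60) = 5.30 − 8.31 = -3.01; fold change = 2^3.01 = 8.056
gene B: ΔΔCt = (23.18−21.43) − (20.65−21.60) = 1.75 − (-0.95) = 2.70; fold change = 2^-2.70 = 0.154
gene F: ΔΔCt = (26.09−21.43) − (24.16−21.60) = 4.66 − 2.56 = 2.10; fold change = 2^-2.10 = 0.233
gene E has the largest |ΔΔCt| = 3.01.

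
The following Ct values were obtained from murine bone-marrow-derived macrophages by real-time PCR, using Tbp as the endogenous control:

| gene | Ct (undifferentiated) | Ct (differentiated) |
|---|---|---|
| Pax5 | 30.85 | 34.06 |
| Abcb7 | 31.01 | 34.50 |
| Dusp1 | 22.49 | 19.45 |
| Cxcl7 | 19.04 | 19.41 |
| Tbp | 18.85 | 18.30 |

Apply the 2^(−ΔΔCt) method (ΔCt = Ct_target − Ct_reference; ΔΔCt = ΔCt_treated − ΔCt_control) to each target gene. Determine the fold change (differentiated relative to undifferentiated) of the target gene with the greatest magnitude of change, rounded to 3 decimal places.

0.061

Pax5: ΔΔCt = (34.06−18.30) − (30.85−18.85) = 15.76 − 12.00 = 3.76; fold change = 2^-3.76 = 0.074
Abcb7: ΔΔCt = (34.50−18.30) − (31.01−18.85) = 16.20 − 12.16 = 4.04; fold change = 2^-4.04 = 0.061
Dusp1: ΔΔCt = (19.45−18.30) − (22.49−18.85) = 1.15 − 3.64 = -2.49; fold change = 2^2.49 = 5.618
Cxcl7: ΔΔCt = (19.41−18.30) − (19.04−18.85) = 1.11 − 0.19 = 0.92; fold change = 2^-0.92 = 0.529
Abcb7 has the largest |ΔΔCt| = 4.04.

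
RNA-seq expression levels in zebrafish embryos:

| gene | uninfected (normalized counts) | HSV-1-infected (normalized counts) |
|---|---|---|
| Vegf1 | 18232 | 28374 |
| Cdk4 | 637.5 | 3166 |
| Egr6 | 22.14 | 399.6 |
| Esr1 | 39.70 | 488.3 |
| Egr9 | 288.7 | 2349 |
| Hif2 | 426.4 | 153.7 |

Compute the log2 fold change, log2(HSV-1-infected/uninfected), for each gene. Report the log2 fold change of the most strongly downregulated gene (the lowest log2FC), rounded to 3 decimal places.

log2(28374/18232) = 0.638  (Vegf1)
log2(3166/637.5) = 2.312  (Cdk4)
log2(399.6/22.14) = 4.174  (Egr6)
log2(488.3/39.70) = 3.621  (Esr1)
log2(2349/288.7) = 3.024  (Egr9)
log2(153.7/426.4) = -1.472  (Hif2)
Hif2 is most strongly downregulated.

-1.472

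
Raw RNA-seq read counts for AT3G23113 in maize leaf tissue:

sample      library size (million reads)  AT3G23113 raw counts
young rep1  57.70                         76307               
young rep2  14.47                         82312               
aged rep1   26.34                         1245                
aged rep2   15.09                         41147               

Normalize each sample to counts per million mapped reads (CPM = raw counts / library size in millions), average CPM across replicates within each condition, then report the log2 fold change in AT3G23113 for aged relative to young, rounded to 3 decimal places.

-1.338

CPM(young rep1) = 76307 / 57.70 = 1322.4783
CPM(young rep2) = 82312 / 14.47 = 5688.4589
CPM(aged rep1) = 1245 / 26.34 = 47.2665
CPM(aged rep2) = 41147 / 15.09 = 2726.7727
mean CPM(young) = 3505.4686; mean CPM(aged) = 1387.0196
Fold change = 1387.0196 / 3505.4686 = 0.39567
log2(0.39567) = -1.3376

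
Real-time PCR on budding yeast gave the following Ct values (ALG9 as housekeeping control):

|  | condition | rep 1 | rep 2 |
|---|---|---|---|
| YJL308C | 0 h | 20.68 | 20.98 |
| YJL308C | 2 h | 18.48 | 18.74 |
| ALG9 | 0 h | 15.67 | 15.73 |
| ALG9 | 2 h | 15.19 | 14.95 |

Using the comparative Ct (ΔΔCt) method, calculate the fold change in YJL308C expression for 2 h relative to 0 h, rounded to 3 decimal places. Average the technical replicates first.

Mean Ct: YJL308C 0 h 20.830; YJL308C 2 h 18.610; ALG9 0 h 15.700; ALG9 2 h 15.070
ΔCt(0 h) = 20.830 − 15.700 = 5.130
ΔCt(2 h) = 18.610 − 15.070 = 3.540
ΔΔCt = 3.540 − 5.130 = -1.590
Fold change = 2^(−(-1.590)) = 2^1.590 = 3.0105

3.010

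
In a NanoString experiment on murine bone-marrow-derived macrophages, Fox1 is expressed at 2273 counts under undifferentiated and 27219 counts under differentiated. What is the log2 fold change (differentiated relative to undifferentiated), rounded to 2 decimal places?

Fold change = 27219 / 2273 = 11.9749
log2(11.9749) = 3.582

3.58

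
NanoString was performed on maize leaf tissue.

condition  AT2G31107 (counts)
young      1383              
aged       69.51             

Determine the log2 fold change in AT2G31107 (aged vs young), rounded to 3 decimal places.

-4.314

Fold change = 69.51 / 1383 = 0.0503
log2(0.0503) = -4.3144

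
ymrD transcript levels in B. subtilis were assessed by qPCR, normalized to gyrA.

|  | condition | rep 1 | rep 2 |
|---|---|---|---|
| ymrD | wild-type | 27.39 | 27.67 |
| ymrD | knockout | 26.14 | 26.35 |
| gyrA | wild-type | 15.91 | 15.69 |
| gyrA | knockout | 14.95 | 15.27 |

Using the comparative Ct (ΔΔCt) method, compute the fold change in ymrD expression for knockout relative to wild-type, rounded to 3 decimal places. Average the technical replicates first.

1.510

Mean Ct: ymrD wild-type 27.530; ymrD knockout 26.245; gyrA wild-type 15.800; gyrA knockout 15.110
ΔCt(wild-type) = 27.530 − 15.800 = 11.730
ΔCt(knockout) = 26.245 − 15.110 = 11.135
ΔΔCt = 11.135 − 11.730 = -0.595
Fold change = 2^(−(-0.595)) = 2^0.595 = 1.5105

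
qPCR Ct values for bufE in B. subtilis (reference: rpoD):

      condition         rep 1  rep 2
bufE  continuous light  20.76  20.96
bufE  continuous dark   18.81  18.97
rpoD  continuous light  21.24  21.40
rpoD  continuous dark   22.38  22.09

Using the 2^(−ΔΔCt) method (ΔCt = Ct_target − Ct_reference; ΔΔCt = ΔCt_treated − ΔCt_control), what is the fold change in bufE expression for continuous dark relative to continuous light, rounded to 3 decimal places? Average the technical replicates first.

Mean Ct: bufE continuous light 20.860; bufE continuous dark 18.890; rpoD continuous light 21.320; rpoD continuous dark 22.235
ΔCt(continuous light) = 20.860 − 21.320 = -0.460
ΔCt(continuous dark) = 18.890 − 22.235 = -3.345
ΔΔCt = -3.345 − (-0.460) = -2.885
Fold change = 2^(−(-2.885)) = 2^2.885 = 7.3871

7.387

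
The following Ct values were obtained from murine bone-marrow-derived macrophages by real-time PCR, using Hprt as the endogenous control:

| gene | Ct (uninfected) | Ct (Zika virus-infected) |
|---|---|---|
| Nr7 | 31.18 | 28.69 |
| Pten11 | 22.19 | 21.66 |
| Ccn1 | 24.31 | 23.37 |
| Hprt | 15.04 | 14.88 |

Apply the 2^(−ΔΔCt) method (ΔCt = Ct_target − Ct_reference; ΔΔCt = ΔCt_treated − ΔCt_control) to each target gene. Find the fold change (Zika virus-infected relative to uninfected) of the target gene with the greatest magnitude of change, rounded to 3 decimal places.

5.028

Nr7: ΔΔCt = (28.69−14.88) − (31.18−15.04) = 13.81 − 16.14 = -2.33; fold change = 2^2.33 = 5.028
Pten11: ΔΔCt = (21.66−14.88) − (22.19−15.04) = 6.78 − 7.15 = -0.37; fold change = 2^0.37 = 1.292
Ccn1: ΔΔCt = (23.37−14.88) − (24.31−15.04) = 8.49 − 9.27 = -0.78; fold change = 2^0.78 = 1.717
Nr7 has the largest |ΔΔCt| = 2.33.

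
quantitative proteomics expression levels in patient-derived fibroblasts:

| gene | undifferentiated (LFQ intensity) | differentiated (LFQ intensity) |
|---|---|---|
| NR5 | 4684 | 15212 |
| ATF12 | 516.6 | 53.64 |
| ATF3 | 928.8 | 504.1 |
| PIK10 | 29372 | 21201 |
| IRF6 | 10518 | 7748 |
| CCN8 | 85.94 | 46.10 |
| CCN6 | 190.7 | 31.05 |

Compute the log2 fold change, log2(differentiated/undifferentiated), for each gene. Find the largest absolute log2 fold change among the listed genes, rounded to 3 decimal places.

log2(15212/4684) = 1.699  (NR5)
log2(53.64/516.6) = -3.268  (ATF12)
log2(504.1/928.8) = -0.882  (ATF3)
log2(21201/29372) = -0.470  (PIK10)
log2(7748/10518) = -0.441  (IRF6)
log2(46.10/85.94) = -0.899  (CCN8)
log2(31.05/190.7) = -2.619  (CCN6)
The largest magnitude belongs to ATF12.

3.268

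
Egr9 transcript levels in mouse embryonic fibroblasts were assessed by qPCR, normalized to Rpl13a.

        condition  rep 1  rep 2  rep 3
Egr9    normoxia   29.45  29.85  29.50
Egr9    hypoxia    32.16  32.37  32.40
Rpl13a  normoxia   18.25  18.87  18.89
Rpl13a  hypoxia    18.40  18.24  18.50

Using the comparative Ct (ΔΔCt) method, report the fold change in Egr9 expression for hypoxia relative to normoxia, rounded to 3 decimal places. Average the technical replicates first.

0.125

Mean Ct: Egr9 normoxia 29.600; Egr9 hypoxia 32.310; Rpl13a normoxia 18.670; Rpl13a hypoxia 18.380
ΔCt(normoxia) = 29.600 − 18.670 = 10.930
ΔCt(hypoxia) = 32.310 − 18.380 = 13.930
ΔΔCt = 13.930 − 10.930 = 3.000
Fold change = 2^(−3.000) = 0.1250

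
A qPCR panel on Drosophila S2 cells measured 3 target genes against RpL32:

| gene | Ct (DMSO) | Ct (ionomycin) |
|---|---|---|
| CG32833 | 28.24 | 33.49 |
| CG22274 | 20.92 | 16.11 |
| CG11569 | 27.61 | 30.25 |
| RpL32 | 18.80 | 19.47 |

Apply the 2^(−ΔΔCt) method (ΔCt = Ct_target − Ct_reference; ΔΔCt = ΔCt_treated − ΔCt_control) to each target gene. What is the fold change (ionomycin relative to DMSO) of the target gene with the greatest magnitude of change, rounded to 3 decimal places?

44.632

CG32833: ΔΔCt = (33.49−19.47) − (28.24−18.80) = 14.02 − 9.44 = 4.58; fold change = 2^-4.58 = 0.042
CG22274: ΔΔCt = (16.11−19.47) − (20.92−18.80) = -3.36 − 2.12 = -5.48; fold change = 2^5.48 = 44.632
CG11569: ΔΔCt = (30.25−19.47) − (27.61−18.80) = 10.78 − 8.81 = 1.97; fold change = 2^-1.97 = 0.255
CG22274 has the largest |ΔΔCt| = 5.48.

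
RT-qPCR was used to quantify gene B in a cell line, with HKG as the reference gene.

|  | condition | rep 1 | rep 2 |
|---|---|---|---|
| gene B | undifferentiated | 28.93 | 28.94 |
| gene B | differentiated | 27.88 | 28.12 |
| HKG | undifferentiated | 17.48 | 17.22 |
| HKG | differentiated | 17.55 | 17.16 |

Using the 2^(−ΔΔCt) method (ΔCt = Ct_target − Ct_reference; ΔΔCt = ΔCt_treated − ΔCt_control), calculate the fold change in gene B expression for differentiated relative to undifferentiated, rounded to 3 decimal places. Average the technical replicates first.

1.919

Mean Ct: gene B undifferentiated 28.935; gene B differentiated 28.000; HKG undifferentiated 17.350; HKG differentiated 17.355
ΔCt(undifferentiated) = 28.935 − 17.350 = 11.585
ΔCt(differentiated) = 28.000 − 17.355 = 10.645
ΔΔCt = 10.645 − 11.585 = -0.940
Fold change = 2^(−(-0.940)) = 2^0.940 = 1.9185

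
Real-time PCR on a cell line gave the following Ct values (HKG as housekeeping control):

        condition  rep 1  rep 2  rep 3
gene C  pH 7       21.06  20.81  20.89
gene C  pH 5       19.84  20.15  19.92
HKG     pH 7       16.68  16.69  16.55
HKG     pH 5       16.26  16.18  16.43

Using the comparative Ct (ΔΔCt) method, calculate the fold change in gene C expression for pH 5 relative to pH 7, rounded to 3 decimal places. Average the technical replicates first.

Mean Ct: gene C pH 7 20.920; gene C pH 5 19.970; HKG pH 7 16.640; HKG pH 5 16.290
ΔCt(pH 7) = 20.920 − 16.640 = 4.280
ΔCt(pH 5) = 19.970 − 16.290 = 3.680
ΔΔCt = 3.680 − 4.280 = -0.600
Fold change = 2^(−(-0.600)) = 2^0.600 = 1.5157

1.516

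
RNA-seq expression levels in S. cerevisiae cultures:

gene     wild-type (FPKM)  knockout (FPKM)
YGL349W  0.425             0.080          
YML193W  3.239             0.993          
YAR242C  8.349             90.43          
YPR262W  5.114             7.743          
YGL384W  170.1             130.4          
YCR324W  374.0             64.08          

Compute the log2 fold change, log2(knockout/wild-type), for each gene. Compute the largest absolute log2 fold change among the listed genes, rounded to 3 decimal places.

3.437

log2(0.080/0.425) = -2.409  (YGL349W)
log2(0.993/3.239) = -1.706  (YML193W)
log2(90.43/8.349) = 3.437  (YAR242C)
log2(7.743/5.114) = 0.598  (YPR262W)
log2(130.4/170.1) = -0.383  (YGL384W)
log2(64.08/374.0) = -2.545  (YCR324W)
The largest magnitude belongs to YAR242C.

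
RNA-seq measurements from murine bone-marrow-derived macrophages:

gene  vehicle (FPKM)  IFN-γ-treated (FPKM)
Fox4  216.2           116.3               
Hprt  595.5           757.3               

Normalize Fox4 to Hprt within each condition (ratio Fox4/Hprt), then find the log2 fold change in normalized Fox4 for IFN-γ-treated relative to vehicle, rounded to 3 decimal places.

Fox4/Hprt (vehicle) = 216.2 / 595.5 = 0.36306
Fox4/Hprt (IFN-γ-treated) = 116.3 / 757.3 = 0.15357
Fold change = 0.15357 / 0.36306 = 0.4230
log2(0.4230) = -1.2413

-1.241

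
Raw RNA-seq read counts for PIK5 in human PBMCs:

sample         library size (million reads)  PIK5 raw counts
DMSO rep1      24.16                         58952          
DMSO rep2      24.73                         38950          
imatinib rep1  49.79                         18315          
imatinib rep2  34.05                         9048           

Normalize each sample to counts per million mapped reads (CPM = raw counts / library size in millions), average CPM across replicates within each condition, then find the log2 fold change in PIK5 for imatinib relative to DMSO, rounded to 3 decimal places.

CPM(DMSO rep1) = 58952 / 24.16 = 2440.0662
CPM(DMSO rep2) = 38950 / 24.73 = 1575.0101
CPM(imatinib rep1) = 18315 / 49.79 = 367.8449
CPM(imatinib rep2) = 9048 / 34.05 = 265.7269
mean CPM(DMSO) = 2007.5382; mean CPM(imatinib) = 316.7859
Fold change = 316.7859 / 2007.5382 = 0.15780
log2(0.15780) = -2.6638

-2.664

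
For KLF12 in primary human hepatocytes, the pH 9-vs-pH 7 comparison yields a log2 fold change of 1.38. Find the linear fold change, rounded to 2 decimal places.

2.60

Fold change = 2^(1.38) = 2.603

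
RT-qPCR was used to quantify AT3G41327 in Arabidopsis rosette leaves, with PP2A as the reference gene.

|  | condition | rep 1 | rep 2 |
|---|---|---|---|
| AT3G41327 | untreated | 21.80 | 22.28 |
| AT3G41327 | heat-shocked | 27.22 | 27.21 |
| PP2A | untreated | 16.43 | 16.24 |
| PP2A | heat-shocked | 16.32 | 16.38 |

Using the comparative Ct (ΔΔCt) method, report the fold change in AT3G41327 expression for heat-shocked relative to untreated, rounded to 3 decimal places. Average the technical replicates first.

Mean Ct: AT3G41327 untreated 22.040; AT3G41327 heat-shocked 27.215; PP2A untreated 16.335; PP2A heat-shocked 16.350
ΔCt(untreated) = 22.040 − 16.335 = 5.705
ΔCt(heat-shocked) = 27.215 − 16.350 = 10.865
ΔΔCt = 10.865 − 5.705 = 5.160
Fold change = 2^(−5.160) = 0.0280

0.028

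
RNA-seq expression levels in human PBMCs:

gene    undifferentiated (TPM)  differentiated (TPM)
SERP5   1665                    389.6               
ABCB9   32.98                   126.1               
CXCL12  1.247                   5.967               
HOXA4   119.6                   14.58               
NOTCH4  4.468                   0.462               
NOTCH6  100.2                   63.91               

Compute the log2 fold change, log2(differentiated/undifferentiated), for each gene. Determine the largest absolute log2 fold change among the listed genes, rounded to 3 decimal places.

log2(389.6/1665) = -2.095  (SERP5)
log2(126.1/32.98) = 1.935  (ABCB9)
log2(5.967/1.247) = 2.259  (CXCL12)
log2(14.58/119.6) = -3.036  (HOXA4)
log2(0.462/4.468) = -3.274  (NOTCH4)
log2(63.91/100.2) = -0.649  (NOTCH6)
The largest magnitude belongs to NOTCH4.

3.274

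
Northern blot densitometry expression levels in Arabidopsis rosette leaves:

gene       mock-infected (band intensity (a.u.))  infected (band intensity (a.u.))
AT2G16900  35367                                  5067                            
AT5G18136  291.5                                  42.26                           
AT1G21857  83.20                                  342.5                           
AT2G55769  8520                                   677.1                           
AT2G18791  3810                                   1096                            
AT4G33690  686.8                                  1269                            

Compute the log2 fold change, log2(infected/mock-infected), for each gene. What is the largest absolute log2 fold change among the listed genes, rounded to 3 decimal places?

3.653

log2(5067/35367) = -2.803  (AT2G16900)
log2(42.26/291.5) = -2.786  (AT5G18136)
log2(342.5/83.20) = 2.041  (AT1G21857)
log2(677.1/8520) = -3.653  (AT2G55769)
log2(1096/3810) = -1.798  (AT2G18791)
log2(1269/686.8) = 0.886  (AT4G33690)
The largest magnitude belongs to AT2G55769.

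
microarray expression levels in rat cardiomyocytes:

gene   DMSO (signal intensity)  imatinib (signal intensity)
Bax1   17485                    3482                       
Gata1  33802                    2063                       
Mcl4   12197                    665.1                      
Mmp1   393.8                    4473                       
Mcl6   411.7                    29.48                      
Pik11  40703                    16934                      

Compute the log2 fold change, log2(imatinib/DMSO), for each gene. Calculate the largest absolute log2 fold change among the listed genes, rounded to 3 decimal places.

log2(3482/17485) = -2.328  (Bax1)
log2(2063/33802) = -4.034  (Gata1)
log2(665.1/12197) = -4.197  (Mcl4)
log2(4473/393.8) = 3.506  (Mmp1)
log2(29.48/411.7) = -3.804  (Mcl6)
log2(16934/40703) = -1.265  (Pik11)
The largest magnitude belongs to Mcl4.

4.197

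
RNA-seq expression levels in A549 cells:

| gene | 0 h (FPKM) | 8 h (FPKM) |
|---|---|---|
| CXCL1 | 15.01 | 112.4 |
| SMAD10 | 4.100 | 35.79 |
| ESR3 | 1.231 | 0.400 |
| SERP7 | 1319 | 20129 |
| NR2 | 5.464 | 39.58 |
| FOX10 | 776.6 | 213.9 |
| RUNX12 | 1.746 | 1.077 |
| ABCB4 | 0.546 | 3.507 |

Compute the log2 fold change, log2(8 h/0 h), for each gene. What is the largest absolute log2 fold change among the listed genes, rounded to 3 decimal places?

log2(112.4/15.01) = 2.905  (CXCL1)
log2(35.79/4.100) = 3.126  (SMAD10)
log2(0.400/1.231) = -1.622  (ESR3)
log2(20129/1319) = 3.932  (SERP7)
log2(39.58/5.464) = 2.857  (NR2)
log2(213.9/776.6) = -1.860  (FOX10)
log2(1.077/1.746) = -0.697  (RUNX12)
log2(3.507/0.546) = 2.683  (ABCB4)
The largest magnitude belongs to SERP7.

3.932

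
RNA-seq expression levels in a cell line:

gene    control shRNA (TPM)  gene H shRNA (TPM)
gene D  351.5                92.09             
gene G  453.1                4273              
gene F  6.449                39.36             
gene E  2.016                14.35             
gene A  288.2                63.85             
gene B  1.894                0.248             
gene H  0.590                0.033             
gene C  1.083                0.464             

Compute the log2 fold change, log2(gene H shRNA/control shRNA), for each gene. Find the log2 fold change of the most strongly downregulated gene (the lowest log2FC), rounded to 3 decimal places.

-4.160

log2(92.09/351.5) = -1.932  (gene D)
log2(4273/453.1) = 3.237  (gene G)
log2(39.36/6.449) = 2.610  (gene F)
log2(14.35/2.016) = 2.831  (gene E)
log2(63.85/288.2) = -2.174  (gene A)
log2(0.248/1.894) = -2.933  (gene B)
log2(0.033/0.590) = -4.160  (gene H)
log2(0.464/1.083) = -1.223  (gene C)
gene H is most strongly downregulated.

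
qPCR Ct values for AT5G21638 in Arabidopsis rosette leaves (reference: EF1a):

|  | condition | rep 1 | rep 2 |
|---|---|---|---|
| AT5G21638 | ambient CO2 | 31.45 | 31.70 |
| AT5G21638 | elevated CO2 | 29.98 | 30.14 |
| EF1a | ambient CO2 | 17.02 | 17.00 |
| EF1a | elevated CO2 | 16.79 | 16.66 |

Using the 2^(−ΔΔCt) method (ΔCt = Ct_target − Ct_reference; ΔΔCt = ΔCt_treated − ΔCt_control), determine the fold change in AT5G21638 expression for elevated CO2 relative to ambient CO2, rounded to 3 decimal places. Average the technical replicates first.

Mean Ct: AT5G21638 ambient CO2 31.575; AT5G21638 elevated CO2 30.060; EF1a ambient CO2 17.010; EF1a elevated CO2 16.725
ΔCt(ambient CO2) = 31.575 − 17.010 = 14.565
ΔCt(elevated CO2) = 30.060 − 16.725 = 13.335
ΔΔCt = 13.335 − 14.565 = -1.230
Fold change = 2^(−(-1.230)) = 2^1.230 = 2.3457

2.346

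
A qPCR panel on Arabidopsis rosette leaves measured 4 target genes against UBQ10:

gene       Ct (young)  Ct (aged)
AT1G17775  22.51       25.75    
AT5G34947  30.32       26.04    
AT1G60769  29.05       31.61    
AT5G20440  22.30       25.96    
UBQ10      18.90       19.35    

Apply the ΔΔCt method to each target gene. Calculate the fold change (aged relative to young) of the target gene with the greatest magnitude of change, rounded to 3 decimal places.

AT1G17775: ΔΔCt = (25.75−19.35) − (22.51−18.90) = 6.40 − 3.61 = 2.79; fold change = 2^-2.79 = 0.145
AT5G34947: ΔΔCt = (26.04−19.35) − (30.32−18.90) = 6.69 − 11.42 = -4.73; fold change = 2^4.73 = 26.538
AT1G60769: ΔΔCt = (31.61−19.35) − (29.05−18.90) = 12.26 − 10.15 = 2.11; fold change = 2^-2.11 = 0.232
AT5G20440: ΔΔCt = (25.96−19.35) − (22.30−18.90) = 6.61 − 3.40 = 3.21; fold change = 2^-3.21 = 0.108
AT5G34947 has the largest |ΔΔCt| = 4.73.

26.538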